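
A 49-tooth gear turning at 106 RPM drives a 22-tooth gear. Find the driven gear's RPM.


Gear ratio = 49:22 = 49:22
RPM_B = RPM_A × (teeth_A / teeth_B)
= 106 × (49/22)
= 236.1 RPM

236.1 RPM


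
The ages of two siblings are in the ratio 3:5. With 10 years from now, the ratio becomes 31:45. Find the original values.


Let A = 3k, B = 5k.
(3k + 10) / (5k + 10) = 31/45
Cross-multiply: 45(3k + 10) = 31(5k + 10)
135k + 450 = 155k + 310
135k - 155k = 310 - 450
-20k = -140
k = -140/-20 = 7
A = 3×7 = 21, B = 5×7 = 35
= A = 21, B = 35

A = 21, B = 35


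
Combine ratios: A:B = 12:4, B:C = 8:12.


Match B: multiply A:B by 8 → 96:32
Multiply B:C by 4 → 32:48
Combined: 96:32:48
GCD = 16
= 6:2:3

6:2:3


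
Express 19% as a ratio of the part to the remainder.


19% means 19 parts out of 100; remainder = 81
Part : remainder = 19:81
GCD = 1
= 19:81

19:81


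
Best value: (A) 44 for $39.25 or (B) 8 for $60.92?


Deal A: $39.25/44 = $0.8920/unit
Deal B: $60.92/8 = $7.6150/unit
A is cheaper per unit
= Deal A

Deal A


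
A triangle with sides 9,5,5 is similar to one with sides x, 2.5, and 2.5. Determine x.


Scale factor = 2.5/5 = 0.5
Missing side = 9 × 0.5
= 4.5

4.5


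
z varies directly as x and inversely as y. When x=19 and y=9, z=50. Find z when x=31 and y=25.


z = k·x/y
Solve for k using the known point: k = z·y/x = 50×9/19 = 450/19 ≈ 23.6842
Now evaluate at x=31, y=25:
z = k × 31 / 25 = (450 × 31) / (19 × 25) = 13950/475
≈ 29.3684

29.3684


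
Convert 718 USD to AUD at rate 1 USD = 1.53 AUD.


Amount × rate = 718 × 1.53
= 1098.54 AUD

1098.54 AUD


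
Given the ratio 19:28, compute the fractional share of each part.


Total parts = 19 + 28 = 47
First part: 19/47 = 19/47
Second part: 28/47 = 28/47
= 19/47 and 28/47

19/47 and 28/47


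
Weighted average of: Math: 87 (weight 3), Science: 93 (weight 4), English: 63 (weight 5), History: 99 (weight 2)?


Numerator = 87×3 + 93×4 + 63×5 + 99×2
= 261 + 372 + 315 + 198
= 1146
Total weight = 14
Weighted avg = 1146/14
= 81.86

81.86


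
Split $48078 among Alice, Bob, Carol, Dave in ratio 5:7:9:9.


Total parts = 5 + 7 + 9 + 9 = 30
Alice: 48078 × 5/30 = 8013.00
Bob: 48078 × 7/30 = 11218.20
Carol: 48078 × 9/30 = 14423.40
Dave: 48078 × 9/30 = 14423.40
= Alice: $8013.00, Bob: $11218.20, Carol: $14423.40, Dave: $14423.40

Alice: $8013.00, Bob: $11218.20, Carol: $14423.40, Dave: $14423.40


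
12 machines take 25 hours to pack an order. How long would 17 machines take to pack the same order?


Inverse proportion: x × y = constant
k = 12 × 25 = 300
y₂ = k / 17 = 300 / 17
= 17.65

17.65


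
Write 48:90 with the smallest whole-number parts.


GCD(48, 90) = 6
48/6 : 90/6
= 8:15

8:15


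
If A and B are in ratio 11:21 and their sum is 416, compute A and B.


Let A = 11k, B = 21k.
11k + 21k = 416
32k = 416 → k = 416/32 = 13
A = 11×13 = 143, B = 21×13 = 273
= A = 143, B = 273

A = 143, B = 273


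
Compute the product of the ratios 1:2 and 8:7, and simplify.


Compound ratio = (1×8) : (2×7)
= 8:14
GCD = 2
= 4:7

4:7


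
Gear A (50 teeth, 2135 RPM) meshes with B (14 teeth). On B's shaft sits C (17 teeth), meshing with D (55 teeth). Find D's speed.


Stage 1: RPM_B = RPM_A × t_A/t_B = 2135 × 50/14 = 106750/14 = 7625.00
B and C share a shaft → RPM_C = RPM_B
Stage 2: RPM_D = RPM_C × t_C/t_D = RPM_A × (t_A×t_C)/(t_B×t_D)
Overall ratio = (50×17)/(14×55) = 850/770
RPM_D = 2135 × 850/770 = 1814750/770
≈ 2356.82 RPM

2356.82 RPM


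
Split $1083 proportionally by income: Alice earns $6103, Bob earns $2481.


Total income = 6103 + 2481 = $8584
Alice: $1083 × 6103/8584 = $769.98
Bob: $1083 × 2481/8584 = $313.02
= Alice: $769.98, Bob: $313.02

Alice: $769.98, Bob: $313.02


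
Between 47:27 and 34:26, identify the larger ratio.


47/27 = 1.7407
34/26 = 1.3077
1.7407 > 1.3077, so 47:27 is greater
= 47:27

47:27


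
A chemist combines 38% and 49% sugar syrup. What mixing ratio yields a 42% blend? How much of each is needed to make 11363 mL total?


Let x parts of 38% mix with y parts of 49%.
38x + 49y = 42(x + y)
38x + 49y = 42x + 42y
x(38 - 42) = y(42 - 49)
x/y = (49 - 42)/(42 - 38) = 7/4
Simplify: 7:4
Total parts = 11; one part = 11363/11 = 1033.00 mL
38% solution: 7×1033.00 = 7231.00 mL
49% solution: 4×1033.00 = 4132.00 mL
= ratio 7:4; 7231.00 mL and 4132.00 mL

ratio 7:4; 7231.00 mL and 4132.00 mL


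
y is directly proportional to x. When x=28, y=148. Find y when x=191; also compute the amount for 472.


Direct proportion: y/x = constant
k = 148/28 ≈ 5.2857
y at x=191: k × 191 = 148 × 191 / 28 = 28268/28 ≈ 1009.57
y at x=472: k × 472 = 148 × 472 / 28 = 69856/28 ≈ 2494.86
= 1009.57 and 2494.86

1009.57 and 2494.86


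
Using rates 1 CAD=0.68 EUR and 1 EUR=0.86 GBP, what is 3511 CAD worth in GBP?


Step 1: 3511 CAD × 0.68 = 2387.48 EUR
Step 2: 2387.48 EUR × 0.86 = 2053.23 GBP
Implied rate CAD→GBP = 0.68 × 0.86 = 0.5848
= 2053.23 GBP

2053.23 GBP


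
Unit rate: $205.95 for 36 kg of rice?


Unit rate = total / quantity
= 205.95 / 36
= $5.72 per unit

$5.72 per unit


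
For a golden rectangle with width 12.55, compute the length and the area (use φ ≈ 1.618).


φ = (1 + √5) / 2 ≈ 1.618
Length = width × φ = 12.55 × 1.618 = 20.3059
≈ 20.31
Area = width × length = 12.55 × 20.3059 = 254.839045 ≈ 254.84
= Length: 20.31, Area: 254.84

Length: 20.31, Area: 254.84


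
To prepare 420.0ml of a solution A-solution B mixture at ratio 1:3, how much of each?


Total parts = 1 + 3 = 4
solution A: 420.0 × 1/4 = 105.0ml
solution B: 420.0 × 3/4 = 315.0ml
= 105.0ml and 315.0ml

105.0ml and 315.0ml


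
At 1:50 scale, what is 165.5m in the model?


Model size = real / scale
= 165.5 / 50
= 3.3100 m

3.3100 m


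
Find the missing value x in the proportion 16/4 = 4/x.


Cross multiply: 16 × x = 4 × 4
16x = 16
x = 16 / 16
= 1.00

1.00


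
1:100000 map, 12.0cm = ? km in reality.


Real distance = map distance × scale
= 12.0cm × 100000
= 1200000 cm = 12000.0 m
= 12.000 km

12.000 km


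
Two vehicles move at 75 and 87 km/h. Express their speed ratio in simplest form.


Ratio = 75:87
GCD = 3
Simplified = 25:29
Time ratio (same distance) = 29:25
Speed ratio = 25:29

25:29


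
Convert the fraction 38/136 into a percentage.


Percentage = (part / whole) × 100
= (38 / 136) × 100
≈ 27.94%

27.94%


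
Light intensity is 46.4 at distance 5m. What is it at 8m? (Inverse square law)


I₁d₁² = I₂d₂²
I₂ = I₁ × (d₁/d₂)²
= 46.4 × (5/8)²
= 46.4 × 25/64
= 1160/64
= 18.1250

18.1250


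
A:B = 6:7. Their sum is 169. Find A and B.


Let A = 6k, B = 7k.
6k + 7k = 169
13k = 169 → k = 169/13 = 13
A = 6×13 = 78, B = 7×13 = 91
= A = 78, B = 91

A = 78, B = 91


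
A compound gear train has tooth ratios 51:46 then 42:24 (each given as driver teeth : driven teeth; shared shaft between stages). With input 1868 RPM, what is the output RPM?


Stage 1: RPM_B = RPM_A × t_A/t_B = 1868 × 51/46 = 95268/46 ≈ 2071.04
B and C share a shaft → RPM_C = RPM_B
Stage 2: RPM_D = RPM_C × t_C/t_D = RPM_A × (t_A×t_C)/(t_B×t_D)
Overall ratio = (51×42)/(46×24) = 2142/1104
RPM_D = 1868 × 2142/1104 = 4001256/1104
≈ 3624.33 RPM

3624.33 RPM


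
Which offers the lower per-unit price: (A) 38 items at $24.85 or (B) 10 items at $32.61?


Deal A: $24.85/38 = $0.6539/unit
Deal B: $32.61/10 = $3.2610/unit
A is cheaper per unit
= Deal A

Deal A


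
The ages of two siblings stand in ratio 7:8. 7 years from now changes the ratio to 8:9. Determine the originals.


Let A = 7k, B = 8k.
(7k + 7) / (8k + 7) = 8/9
Cross-multiply: 9(7k + 7) = 8(8k + 7)
63k + 63 = 64k + 56
63k - 64k = 56 - 63
-1k = -7
k = -7/-1 = 7
A = 7×7 = 49, B = 8×7 = 56
= A = 49, B = 56

A = 49, B = 56


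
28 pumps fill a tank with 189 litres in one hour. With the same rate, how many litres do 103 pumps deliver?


Direct proportion: y/x = constant
k = 189/28 = 6.7500
y₂ = k × 103 = 189 × 103 / 28 = 19467/28
= 695.25

695.25


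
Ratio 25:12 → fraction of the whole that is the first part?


Total parts = 25 + 12 = 37
First part: 25/37 = 25/37
= 25/37

25/37


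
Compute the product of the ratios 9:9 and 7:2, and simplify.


Compound ratio = (9×7) : (9×2)
= 63:18
GCD = 9
= 7:2

7:2


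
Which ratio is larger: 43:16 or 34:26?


43/16 = 2.6875
34/26 = 1.3077
2.6875 > 1.3077, so 43:16 is greater
= 43:16

43:16


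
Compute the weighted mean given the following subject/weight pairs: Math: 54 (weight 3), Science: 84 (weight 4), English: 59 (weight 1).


Numerator = 54×3 + 84×4 + 59×1
= 162 + 336 + 59
= 557
Total weight = 8
Weighted avg = 557/8
= 69.63

69.63


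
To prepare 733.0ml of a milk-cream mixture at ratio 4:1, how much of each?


Total parts = 4 + 1 = 5
milk: 733.0 × 4/5 = 586.4ml
cream: 733.0 × 1/5 = 146.6ml
= 586.4ml and 146.6ml

586.4ml and 146.6ml


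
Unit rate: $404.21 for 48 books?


Unit rate = total / quantity
= 404.21 / 48
= $8.42 per unit

$8.42 per unit


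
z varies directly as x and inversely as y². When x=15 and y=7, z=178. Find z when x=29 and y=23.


z = k·x/y²
Solve for k using the known point: k = z·y²/x = 178×49/15 = 8722/15 ≈ 581.4667
Now evaluate at x=29, y=23:
z = k × 29 / 529 = (8722 × 29) / (15 × 529) = 252938/7935
≈ 31.8762

31.8762


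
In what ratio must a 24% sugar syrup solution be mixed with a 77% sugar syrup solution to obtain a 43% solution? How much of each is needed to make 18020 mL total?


Let x parts of 24% mix with y parts of 77%.
24x + 77y = 43(x + y)
24x + 77y = 43x + 43y
x(24 - 43) = y(43 - 77)
x/y = (77 - 43)/(43 - 24) = 34/19
Simplify: 34:19
Total parts = 53; one part = 18020/53 = 340.00 mL
24% solution: 34×340.00 = 11560.00 mL
77% solution: 19×340.00 = 6460.00 mL
= ratio 34:19; 11560.00 mL and 6460.00 mL

ratio 34:19; 11560.00 mL and 6460.00 mL


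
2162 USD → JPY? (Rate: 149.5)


Amount × rate = 2162 × 149.5
= 323219.00 JPY

323219.00 JPY


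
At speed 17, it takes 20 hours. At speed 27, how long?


Inverse proportion: x × y = constant
k = 17 × 20 = 340
y₂ = k / 27 = 340 / 27
= 12.59

12.59


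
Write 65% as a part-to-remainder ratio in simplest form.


65% means 65 parts out of 100; remainder = 35
Part : remainder = 65:35
GCD = 5
= 13:7

13:7


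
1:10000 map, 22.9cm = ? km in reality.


Real distance = map distance × scale
= 22.9cm × 10000
= 229000 cm = 2290.0 m
= 2.290 km

2.290 km


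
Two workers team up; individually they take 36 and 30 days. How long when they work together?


Rate of A = 1/36 per day
Rate of B = 1/30 per day
Combined rate = 1/36 + 1/30 = 66/1080 ≈ 0.0611 per day
Days = 1 / combined rate = 1080/66
≈ 16.36 days

16.36 days


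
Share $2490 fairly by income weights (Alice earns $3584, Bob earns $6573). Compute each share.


Total income = 3584 + 6573 = $10157
Alice: $2490 × 3584/10157 = $878.62
Bob: $2490 × 6573/10157 = $1611.38
= Alice: $878.62, Bob: $1611.38

Alice: $878.62, Bob: $1611.38


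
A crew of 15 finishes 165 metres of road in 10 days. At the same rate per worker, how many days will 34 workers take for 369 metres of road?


Days ∝ work / workers, so d₂ = d₁ × (m₁/m₂) × (w₂/w₁)
Workers factor (inverse): 15/34 ≈ 0.4412
Work factor (direct): 369/165 ≈ 2.2364
d₂ = 10 × 15/34 × 369/165 = (10 × 15 × 369) / (34 × 165) = 55350/5610
≈ 9.87 days

9.87 days


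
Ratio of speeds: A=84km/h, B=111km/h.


Ratio = 84:111
GCD = 3
Simplified = 28:37
Time ratio (same distance) = 37:28
Speed ratio = 28:37

28:37


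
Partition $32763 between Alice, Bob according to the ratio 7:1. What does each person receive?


Total parts = 7 + 1 = 8
Alice: 32763 × 7/8 = 28667.63
Bob: 32763 × 1/8 = 4095.38
= Alice: $28667.63, Bob: $4095.38

Alice: $28667.63, Bob: $4095.38


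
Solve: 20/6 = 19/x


Cross multiply: 20 × x = 6 × 19
20x = 114
x = 114 / 20
= 5.70

5.70


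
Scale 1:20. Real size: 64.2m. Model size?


Model size = real / scale
= 64.2 / 20
= 3.2100 m

3.2100 m


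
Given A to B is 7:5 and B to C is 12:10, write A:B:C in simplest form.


Match B: multiply A:B by 12 → 84:60
Multiply B:C by 5 → 60:50
Combined: 84:60:50
GCD = 2
= 42:30:25

42:30:25


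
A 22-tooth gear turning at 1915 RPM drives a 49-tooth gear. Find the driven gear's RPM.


Gear ratio = 22:49 = 22:49
RPM_B = RPM_A × (teeth_A / teeth_B)
= 1915 × (22/49)
= 859.8 RPM

859.8 RPM


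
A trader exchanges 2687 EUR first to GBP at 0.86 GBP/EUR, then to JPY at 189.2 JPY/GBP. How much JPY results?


Step 1: 2687 EUR × 0.86 = 2310.82 GBP
Step 2: 2310.82 GBP × 189.2 = 437207.14 JPY
Implied rate EUR→JPY = 0.86 × 189.2 = 162.7120
= 437207.14 JPY

437207.14 JPY


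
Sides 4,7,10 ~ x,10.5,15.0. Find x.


Scale factor = 10.5/7 = 1.5
Missing side = 4 × 1.5
= 6.0

6.0


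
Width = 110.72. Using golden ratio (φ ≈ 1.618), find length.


φ = (1 + √5) / 2 ≈ 1.618
Length = width × φ = 110.72 × 1.618 = 179.14496
≈ 179.14

179.14


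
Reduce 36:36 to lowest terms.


GCD(36, 36) = 36
36/36 : 36/36
= 1:1

1:1


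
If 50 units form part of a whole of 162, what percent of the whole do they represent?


Percentage = (part / whole) × 100
= (50 / 162) × 100
≈ 30.86%

30.86%


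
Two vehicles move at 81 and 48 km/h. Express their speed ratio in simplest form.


Ratio = 81:48
GCD = 3
Simplified = 27:16
Time ratio (same distance) = 16:27
Speed ratio = 27:16

27:16


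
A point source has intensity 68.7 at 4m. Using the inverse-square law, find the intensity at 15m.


I₁d₁² = I₂d₂²
I₂ = I₁ × (d₁/d₂)²
= 68.7 × (4/15)²
= 68.7 × 16/225
= 1099.2/225
≈ 4.8853

4.8853


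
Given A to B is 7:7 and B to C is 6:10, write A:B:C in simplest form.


Match B: multiply A:B by 6 → 42:42
Multiply B:C by 7 → 42:70
Combined: 42:42:70
GCD = 14
= 3:3:5

3:3:5


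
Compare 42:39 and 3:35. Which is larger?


42/39 = 1.0769
3/35 = 0.0857
1.0769 > 0.0857, so 42:39 is greater
= 42:39

42:39


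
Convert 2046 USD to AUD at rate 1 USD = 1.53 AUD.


Amount × rate = 2046 × 1.53
= 3130.38 AUD

3130.38 AUD


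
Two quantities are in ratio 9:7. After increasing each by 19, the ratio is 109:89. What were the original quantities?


Let A = 9k, B = 7k.
(9k + 19) / (7k + 19) = 109/89
Cross-multiply: 89(9k + 19) = 109(7k + 19)
801k + 1691 = 763k + 2071
801k - 763k = 2071 - 1691
38k = 380
k = 380/38 = 10
A = 9×10 = 90, B = 7×10 = 70
= A = 90, B = 70

A = 90, B = 70


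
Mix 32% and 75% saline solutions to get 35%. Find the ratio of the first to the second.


Let x parts of 32% mix with y parts of 75%.
32x + 75y = 35(x + y)
32x + 75y = 35x + 35y
x(32 - 35) = y(35 - 75)
x/y = (75 - 35)/(35 - 32) = 40/3
Simplify: 40:3
= 40:3

40:3


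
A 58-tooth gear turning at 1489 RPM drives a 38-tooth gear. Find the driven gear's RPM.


Gear ratio = 58:38 = 29:19
RPM_B = RPM_A × (teeth_A / teeth_B)
= 1489 × (58/38)
= 2272.7 RPM

2272.7 RPM


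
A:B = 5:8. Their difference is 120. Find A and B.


Let A = 5k, B = 8k.
8k - 5k = 120
3k = 120 → k = 120/3 = 40
A = 5×40 = 200, B = 8×40 = 320
= A = 200, B = 320

A = 200, B = 320


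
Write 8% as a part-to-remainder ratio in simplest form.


8% means 8 parts out of 100; remainder = 92
Part : remainder = 8:92
GCD = 4
= 2:23

2:23


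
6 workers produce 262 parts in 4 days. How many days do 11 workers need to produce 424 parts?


Days ∝ work / workers, so d₂ = d₁ × (m₁/m₂) × (w₂/w₁)
Workers factor (inverse): 6/11 ≈ 0.5455
Work factor (direct): 424/262 ≈ 1.6183
d₂ = 4 × 6/11 × 424/262 = (4 × 6 × 424) / (11 × 262) = 10176/2882
≈ 3.53 days

3.53 days


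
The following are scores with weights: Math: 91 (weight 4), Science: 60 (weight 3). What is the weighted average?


Numerator = 91×4 + 60×3
= 364 + 180
= 544
Total weight = 7
Weighted avg = 544/7
= 77.71

77.71


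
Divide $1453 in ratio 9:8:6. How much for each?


Total parts = 9 + 8 + 6 = 23
Part 1: 1453 × 9/23 = 568.57
Part 2: 1453 × 8/23 = 505.39
Part 3: 1453 × 6/23 = 379.04
= Part 1: $568.57, Part 2: $505.39, Part 3: $379.04

Part 1: $568.57, Part 2: $505.39, Part 3: $379.04


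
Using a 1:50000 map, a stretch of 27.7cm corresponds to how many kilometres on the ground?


Real distance = map distance × scale
= 27.7cm × 50000
= 1385000 cm = 13850.0 m
= 13.850 km

13.850 km


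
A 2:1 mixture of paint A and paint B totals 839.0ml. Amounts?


Total parts = 2 + 1 = 3
paint A: 839.0 × 2/3 = 559.3ml
paint B: 839.0 × 1/3 = 279.7ml
= 559.3ml and 279.7ml

559.3ml and 279.7ml


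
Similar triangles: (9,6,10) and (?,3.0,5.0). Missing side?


Scale factor = 3.0/6 = 0.5
Missing side = 9 × 0.5
= 4.5

4.5


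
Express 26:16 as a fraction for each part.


Total parts = 26 + 16 = 42
First part: 26/42 = 13/21
Second part: 16/42 = 8/21
= 13/21 and 8/21

13/21 and 8/21


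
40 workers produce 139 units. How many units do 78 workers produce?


Direct proportion: y/x = constant
k = 139/40 = 3.4750
y₂ = k × 78 = 139 × 78 / 40 = 10842/40
= 271.05

271.05


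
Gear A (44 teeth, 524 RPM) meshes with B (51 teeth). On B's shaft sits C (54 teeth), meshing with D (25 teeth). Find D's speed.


Stage 1: RPM_B = RPM_A × t_A/t_B = 524 × 44/51 = 23056/51 ≈ 452.08
B and C share a shaft → RPM_C = RPM_B
Stage 2: RPM_D = RPM_C × t_C/t_D = RPM_A × (t_A×t_C)/(t_B×t_D)
Overall ratio = (44×54)/(51×25) = 2376/1275
RPM_D = 524 × 2376/1275 = 1245024/1275
≈ 976.49 RPM

976.49 RPM


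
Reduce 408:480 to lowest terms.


GCD(408, 480) = 24
408/24 : 480/24
= 17:20

17:20


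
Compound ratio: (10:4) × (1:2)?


Compound ratio = (10×1) : (4×2)
= 10:8
GCD = 2
= 5:4

5:4


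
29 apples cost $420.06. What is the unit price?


Unit rate = total / quantity
= 420.06 / 29
= $14.48 per unit

$14.48 per unit


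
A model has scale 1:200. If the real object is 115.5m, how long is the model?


Model size = real / scale
= 115.5 / 200
= 0.5775 m

0.5775 m


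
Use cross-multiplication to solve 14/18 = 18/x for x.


Cross multiply: 14 × x = 18 × 18
14x = 324
x = 324 / 14
= 23.14

23.14


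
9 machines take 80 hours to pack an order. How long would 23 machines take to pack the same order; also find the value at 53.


Inverse proportion: x × y = constant
k = 9 × 80 = 720
At x=23: k/23 = 31.30
At x=53: k/53 = 13.58
= 31.30 and 13.58

31.30 and 13.58


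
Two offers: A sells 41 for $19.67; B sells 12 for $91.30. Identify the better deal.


Deal A: $19.67/41 = $0.4798/unit
Deal B: $91.30/12 = $7.6083/unit
A is cheaper per unit
= Deal A

Deal A


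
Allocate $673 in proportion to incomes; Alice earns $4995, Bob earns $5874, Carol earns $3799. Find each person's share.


Total income = 4995 + 5874 + 3799 = $14668
Alice: $673 × 4995/14668 = $229.18
Bob: $673 × 5874/14668 = $269.51
Carol: $673 × 3799/14668 = $174.31
= Alice: $229.18, Bob: $269.51, Carol: $174.31

Alice: $229.18, Bob: $269.51, Carol: $174.31


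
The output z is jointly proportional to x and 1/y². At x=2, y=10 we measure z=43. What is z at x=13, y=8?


z = k·x/y²
Solve for k using the known point: k = z·y²/x = 43×100/2 = 4300/2 = 2150.0000
Now evaluate at x=13, y=8:
z = k × 13 / 64 = (4300 × 13) / (2 × 64) = 55900/128
≈ 436.7188

436.7188


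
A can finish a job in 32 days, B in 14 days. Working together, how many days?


Rate of A = 1/32 per day
Rate of B = 1/14 per day
Combined rate = 1/32 + 1/14 = 46/448 ≈ 0.1027 per day
Days = 1 / combined rate = 448/46
≈ 9.74 days

9.74 days


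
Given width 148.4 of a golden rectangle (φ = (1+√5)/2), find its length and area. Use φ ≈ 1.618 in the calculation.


φ = (1 + √5) / 2 ≈ 1.618
Length = width × φ = 148.4 × 1.618 = 240.1112
≈ 240.11
Area = width × length = 148.4 × 240.1112 = 35632.50208 ≈ 35632.50
= Length: 240.11, Area: 35632.50

Length: 240.11, Area: 35632.50


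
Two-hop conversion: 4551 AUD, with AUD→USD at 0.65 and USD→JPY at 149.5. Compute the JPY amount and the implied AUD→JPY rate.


Step 1: 4551 AUD × 0.65 = 2958.15 USD
Step 2: 2958.15 USD × 149.5 = 442243.43 JPY
Implied rate AUD→JPY = 0.65 × 149.5 = 97.1750
= 442243.43 JPY; implied rate 97.1750 JPY/AUD

442243.43 JPY; implied rate 97.1750 JPY/AUD


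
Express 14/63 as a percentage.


Percentage = (part / whole) × 100
= (14 / 63) × 100
≈ 22.22%

22.22%


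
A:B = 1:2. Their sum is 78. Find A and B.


Let A = 1k, B = 2k.
1k + 2k = 78
3k = 78 → k = 78/3 = 26
A = 1×26 = 26, B = 2×26 = 52
= A = 26, B = 52

A = 26, B = 52


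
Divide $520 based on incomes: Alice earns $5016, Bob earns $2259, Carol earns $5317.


Total income = 5016 + 2259 + 5317 = $12592
Alice: $520 × 5016/12592 = $207.14
Bob: $520 × 2259/12592 = $93.29
Carol: $520 × 5317/12592 = $219.57
= Alice: $207.14, Bob: $93.29, Carol: $219.57

Alice: $207.14, Bob: $93.29, Carol: $219.57


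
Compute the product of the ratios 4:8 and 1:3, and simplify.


Compound ratio = (4×1) : (8×3)
= 4:24
GCD = 4
= 1:6

1:6


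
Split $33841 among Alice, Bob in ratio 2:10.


Total parts = 2 + 10 = 12
Alice: 33841 × 2/12 = 5640.17
Bob: 33841 × 10/12 = 28200.83
= Alice: $5640.17, Bob: $28200.83

Alice: $5640.17, Bob: $28200.83


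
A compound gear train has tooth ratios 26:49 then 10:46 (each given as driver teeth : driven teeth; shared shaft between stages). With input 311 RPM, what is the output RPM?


Stage 1: RPM_B = RPM_A × t_A/t_B = 311 × 26/49 = 8086/49 ≈ 165.02
B and C share a shaft → RPM_C = RPM_B
Stage 2: RPM_D = RPM_C × t_C/t_D = RPM_A × (t_A×t_C)/(t_B×t_D)
Overall ratio = (26×10)/(49×46) = 260/2254
RPM_D = 311 × 260/2254 = 80860/2254
≈ 35.87 RPM

35.87 RPM


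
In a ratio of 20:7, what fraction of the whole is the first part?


Total parts = 20 + 7 = 27
First part: 20/27 = 20/27
= 20/27

20/27


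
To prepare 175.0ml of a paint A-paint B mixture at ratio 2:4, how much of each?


Total parts = 2 + 4 = 6
paint A: 175.0 × 2/6 = 58.3ml
paint B: 175.0 × 4/6 = 116.7ml
= 58.3ml and 116.7ml

58.3ml and 116.7ml


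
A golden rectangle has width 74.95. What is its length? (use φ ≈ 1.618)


φ = (1 + √5) / 2 ≈ 1.618
Length = width × φ = 74.95 × 1.618 = 121.2691
≈ 121.27

121.27


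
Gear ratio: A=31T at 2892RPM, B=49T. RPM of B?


Gear ratio = 31:49 = 31:49
RPM_B = RPM_A × (teeth_A / teeth_B)
= 2892 × (31/49)
= 1829.6 RPM

1829.6 RPM


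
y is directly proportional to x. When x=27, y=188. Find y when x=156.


Direct proportion: y/x = constant
k = 188/27 ≈ 6.9630
y₂ = k × 156 = 188 × 156 / 27 = 29328/27
≈ 1086.22

1086.22


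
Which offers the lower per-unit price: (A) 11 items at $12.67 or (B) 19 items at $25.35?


Deal A: $12.67/11 = $1.1518/unit
Deal B: $25.35/19 = $1.3342/unit
A is cheaper per unit
= Deal A

Deal A


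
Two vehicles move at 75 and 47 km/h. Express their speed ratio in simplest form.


Ratio = 75:47
GCD = 1
Simplified = 75:47
Time ratio (same distance) = 47:75
Speed ratio = 75:47

75:47


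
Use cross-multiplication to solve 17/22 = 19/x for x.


Cross multiply: 17 × x = 22 × 19
17x = 418
x = 418 / 17
= 24.59

24.59


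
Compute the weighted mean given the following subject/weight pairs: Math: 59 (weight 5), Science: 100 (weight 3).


Numerator = 59×5 + 100×3
= 295 + 300
= 595
Total weight = 8
Weighted avg = 595/8
= 74.38

74.38


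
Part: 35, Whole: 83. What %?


Percentage = (part / whole) × 100
= (35 / 83) × 100
≈ 42.17%

42.17%


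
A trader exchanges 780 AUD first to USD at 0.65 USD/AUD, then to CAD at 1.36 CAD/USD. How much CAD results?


Step 1: 780 AUD × 0.65 = 507.00 USD
Step 2: 507.00 USD × 1.36 = 689.52 CAD
Implied rate AUD→CAD = 0.65 × 1.36 = 0.8840
= 689.52 CAD

689.52 CAD


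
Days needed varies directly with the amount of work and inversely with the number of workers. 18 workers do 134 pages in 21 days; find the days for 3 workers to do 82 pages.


Days ∝ work / workers, so d₂ = d₁ × (m₁/m₂) × (w₂/w₁)
Workers factor (inverse): 18/3 = 6.0000
Work factor (direct): 82/134 ≈ 0.6119
d₂ = 21 × 18/3 × 82/134 = (21 × 18 × 82) / (3 × 134) = 30996/402
≈ 77.10 days

77.10 days


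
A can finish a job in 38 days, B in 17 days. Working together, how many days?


Rate of A = 1/38 per day
Rate of B = 1/17 per day
Combined rate = 1/38 + 1/17 = 55/646 ≈ 0.0851 per day
Days = 1 / combined rate = 646/55
≈ 11.75 days

11.75 days


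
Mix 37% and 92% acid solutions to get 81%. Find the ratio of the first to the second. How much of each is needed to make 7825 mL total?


Let x parts of 37% mix with y parts of 92%.
37x + 92y = 81(x + y)
37x + 92y = 81x + 81y
x(37 - 81) = y(81 - 92)
x/y = (92 - 81)/(81 - 37) = 11/44
Simplify: 1:4
Total parts = 5; one part = 7825/5 = 1565.00 mL
37% solution: 1×1565.00 = 1565.00 mL
92% solution: 4×1565.00 = 6260.00 mL
= ratio 1:4; 1565.00 mL and 6260.00 mL

ratio 1:4; 1565.00 mL and 6260.00 mL


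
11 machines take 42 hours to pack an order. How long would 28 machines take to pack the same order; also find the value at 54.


Inverse proportion: x × y = constant
k = 11 × 42 = 462
At x=28: k/28 = 16.50
At x=54: k/54 = 8.56
= 16.50 and 8.56

16.50 and 8.56


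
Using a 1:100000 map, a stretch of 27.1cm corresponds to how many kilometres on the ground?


Real distance = map distance × scale
= 27.1cm × 100000
= 2710000 cm = 27100.0 m
= 27.100 km

27.100 km


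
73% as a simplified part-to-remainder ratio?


73% means 73 parts out of 100; remainder = 27
Part : remainder = 73:27
GCD = 1
= 73:27

73:27


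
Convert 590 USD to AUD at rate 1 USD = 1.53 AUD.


Amount × rate = 590 × 1.53
= 902.70 AUD

902.70 AUD


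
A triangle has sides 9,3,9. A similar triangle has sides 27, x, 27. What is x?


Scale factor = 27/9 = 3
Missing side = 3 × 3
= 9.0

9.0


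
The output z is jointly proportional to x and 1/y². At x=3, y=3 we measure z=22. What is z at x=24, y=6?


z = k·x/y²
Solve for k using the known point: k = z·y²/x = 22×9/3 = 198/3 = 66.0000
Now evaluate at x=24, y=6:
z = k × 24 / 36 = (198 × 24) / (3 × 36) = 4752/108
= 44.0000

44.0000


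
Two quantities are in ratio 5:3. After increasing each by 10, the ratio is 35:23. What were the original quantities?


Let A = 5k, B = 3k.
(5k + 10) / (3k + 10) = 35/23
Cross-multiply: 23(5k + 10) = 35(3k + 10)
115k + 230 = 105k + 350
115k - 105k = 350 - 230
10k = 120
k = 120/10 = 12
A = 5×12 = 60, B = 3×12 = 36
= A = 60, B = 36

A = 60, B = 36


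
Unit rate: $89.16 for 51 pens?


Unit rate = total / quantity
= 89.16 / 51
= $1.75 per unit

$1.75 per unit


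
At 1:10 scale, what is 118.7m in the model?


Model size = real / scale
= 118.7 / 10
= 11.8700 m

11.8700 m


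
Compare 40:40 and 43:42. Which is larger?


40/40 = 1.0000
43/42 = 1.0238
1.0000 < 1.0238, so 40:40 is less
= 43:42

43:42


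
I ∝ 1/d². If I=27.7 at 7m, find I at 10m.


I₁d₁² = I₂d₂²
I₂ = I₁ × (d₁/d₂)²
= 27.7 × (7/10)²
= 27.7 × 49/100
= 1357.3/100
= 13.5730

13.5730


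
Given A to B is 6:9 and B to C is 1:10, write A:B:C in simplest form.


Match B: multiply A:B by 1 → 6:9
Multiply B:C by 9 → 9:90
Combined: 6:9:90
GCD = 3
= 2:3:30

2:3:30


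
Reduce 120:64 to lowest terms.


GCD(120, 64) = 8
120/8 : 64/8
= 15:8

15:8


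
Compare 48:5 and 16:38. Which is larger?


48/5 = 9.6000
16/38 = 0.4211
9.6000 > 0.4211, so 48:5 is greater
= 48:5

48:5


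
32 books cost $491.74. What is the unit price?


Unit rate = total / quantity
= 491.74 / 32
= $15.37 per unit

$15.37 per unit


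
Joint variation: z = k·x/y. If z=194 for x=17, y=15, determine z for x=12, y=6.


z = k·x/y
Solve for k using the known point: k = z·y/x = 194×15/17 = 2910/17 ≈ 171.1765
Now evaluate at x=12, y=6:
z = k × 12 / 6 = (2910 × 12) / (17 × 6) = 34920/102
≈ 342.3529

342.3529


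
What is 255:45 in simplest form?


GCD(255, 45) = 15
255/15 : 45/15
= 17:3

17:3


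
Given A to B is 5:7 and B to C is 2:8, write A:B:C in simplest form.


Match B: multiply A:B by 2 → 10:14
Multiply B:C by 7 → 14:56
Combined: 10:14:56
GCD = 2
= 5:7:28

5:7:28


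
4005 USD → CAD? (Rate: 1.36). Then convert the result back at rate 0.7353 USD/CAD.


Amount × rate = 4005 × 1.36 = 5446.80 CAD
Round-trip: 5446.80 × 0.7353 = 4005.03 USD
= 5446.80 CAD, then 4005.03 USD

5446.80 CAD, then 4005.03 USD


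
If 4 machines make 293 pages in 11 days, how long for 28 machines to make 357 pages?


Days ∝ work / workers, so d₂ = d₁ × (m₁/m₂) × (w₂/w₁)
Workers factor (inverse): 4/28 ≈ 0.1429
Work factor (direct): 357/293 ≈ 1.2184
d₂ = 11 × 4/28 × 357/293 = (11 × 4 × 357) / (28 × 293) = 15708/8204
≈ 1.91 days

1.91 days


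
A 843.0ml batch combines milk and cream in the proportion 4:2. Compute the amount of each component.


Total parts = 4 + 2 = 6
milk: 843.0 × 4/6 = 562.0ml
cream: 843.0 × 2/6 = 281.0ml
= 562.0ml and 281.0ml

562.0ml and 281.0ml


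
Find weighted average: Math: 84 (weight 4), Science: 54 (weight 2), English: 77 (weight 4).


Numerator = 84×4 + 54×2 + 77×4
= 336 + 108 + 308
= 752
Total weight = 10
Weighted avg = 752/10
= 75.20

75.20


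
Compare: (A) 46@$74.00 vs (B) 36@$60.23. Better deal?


Deal A: $74.00/46 = $1.6087/unit
Deal B: $60.23/36 = $1.6731/unit
A is cheaper per unit
= Deal A

Deal A


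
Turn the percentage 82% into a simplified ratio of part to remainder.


82% means 82 parts out of 100; remainder = 18
Part : remainder = 82:18
GCD = 2
= 41:9

41:9


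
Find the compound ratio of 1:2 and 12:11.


Compound ratio = (1×12) : (2×11)
= 12:22
GCD = 2
= 6:11

6:11


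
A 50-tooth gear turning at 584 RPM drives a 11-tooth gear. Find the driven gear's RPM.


Gear ratio = 50:11 = 50:11
RPM_B = RPM_A × (teeth_A / teeth_B)
= 584 × (50/11)
= 2654.5 RPM

2654.5 RPM


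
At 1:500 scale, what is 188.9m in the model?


Model size = real / scale
= 188.9 / 500
= 0.3778 m

0.3778 m


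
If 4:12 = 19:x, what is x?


Cross multiply: 4 × x = 12 × 19
4x = 228
x = 228 / 4
= 57.00

57.00


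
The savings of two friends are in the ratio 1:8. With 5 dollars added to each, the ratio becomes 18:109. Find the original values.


Let A = 1k, B = 8k.
(1k + 5) / (8k + 5) = 18/109
Cross-multiply: 109(1k + 5) = 18(8k + 5)
109k + 545 = 144k + 90
109k - 144k = 90 - 545
-35k = -455
k = -455/-35 = 13
A = 1×13 = 13, B = 8×13 = 104
= A = 13, B = 104

A = 13, B = 104


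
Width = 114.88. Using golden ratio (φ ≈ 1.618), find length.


φ = (1 + √5) / 2 ≈ 1.618
Length = width × φ = 114.88 × 1.618 = 185.87584
≈ 185.88

185.88


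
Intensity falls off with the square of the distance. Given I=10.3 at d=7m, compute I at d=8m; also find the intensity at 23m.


I₁d₁² = I₂d₂²
I at 8m = 10.3 × (7/8)² = 10.3 × 49/64 = 504.7/64 ≈ 7.8859
I at 23m = 10.3 × (7/23)² = 10.3 × 49/529 = 504.7/529 ≈ 0.9541
= 7.8859 and 0.9541

7.8859 and 0.9541


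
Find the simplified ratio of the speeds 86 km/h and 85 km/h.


Ratio = 86:85
GCD = 1
Simplified = 86:85
Time ratio (same distance) = 85:86
Speed ratio = 86:85

86:85


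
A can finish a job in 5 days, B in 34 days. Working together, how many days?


Rate of A = 1/5 per day
Rate of B = 1/34 per day
Combined rate = 1/5 + 1/34 = 39/170 ≈ 0.2294 per day
Days = 1 / combined rate = 170/39
≈ 4.36 days

4.36 days


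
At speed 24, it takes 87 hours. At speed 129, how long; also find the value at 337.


Inverse proportion: x × y = constant
k = 24 × 87 = 2088
At x=129: k/129 = 16.19
At x=337: k/337 = 6.20
= 16.19 and 6.20

16.19 and 6.20


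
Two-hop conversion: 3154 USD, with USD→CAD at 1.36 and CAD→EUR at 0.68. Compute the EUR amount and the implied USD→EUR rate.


Step 1: 3154 USD × 1.36 = 4289.44 CAD
Step 2: 4289.44 CAD × 0.68 = 2916.82 EUR
Implied rate USD→EUR = 1.36 × 0.68 = 0.9248
= 2916.82 EUR; implied rate 0.9248 EUR/USD

2916.82 EUR; implied rate 0.9248 EUR/USD


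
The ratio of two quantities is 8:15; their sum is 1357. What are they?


Let A = 8k, B = 15k.
8k + 15k = 1357
23k = 1357 → k = 1357/23 = 59
A = 8×59 = 472, B = 15×59 = 885
= A = 472, B = 885

A = 472, B = 885


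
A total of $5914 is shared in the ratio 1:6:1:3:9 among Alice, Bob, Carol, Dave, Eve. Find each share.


Total parts = 1 + 6 + 1 + 3 + 9 = 20
Alice: 5914 × 1/20 = 295.70
Bob: 5914 × 6/20 = 1774.20
Carol: 5914 × 1/20 = 295.70
Dave: 5914 × 3/20 = 887.10
Eve: 5914 × 9/20 = 2661.30
= Alice: $295.70, Bob: $1774.20, Carol: $295.70, Dave: $887.10, Eve: $2661.30

Alice: $295.70, Bob: $1774.20, Carol: $295.70, Dave: $887.10, Eve: $2661.30


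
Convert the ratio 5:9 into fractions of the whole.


Total parts = 5 + 9 = 14
First part: 5/14 = 5/14
Second part: 9/14 = 9/14
= 5/14 and 9/14

5/14 and 9/14


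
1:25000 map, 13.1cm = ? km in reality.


Real distance = map distance × scale
= 13.1cm × 25000
= 327500 cm = 3275.0 m
= 3.275 km

3.275 km


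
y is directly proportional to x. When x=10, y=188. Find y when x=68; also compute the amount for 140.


Direct proportion: y/x = constant
k = 188/10 = 18.8000
y at x=68: k × 68 = 188 × 68 / 10 = 12784/10 = 1278.40
y at x=140: k × 140 = 188 × 140 / 10 = 26320/10 = 2632.00
= 1278.40 and 2632.00

1278.40 and 2632.00


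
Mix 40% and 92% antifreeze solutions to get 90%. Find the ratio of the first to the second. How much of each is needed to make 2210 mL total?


Let x parts of 40% mix with y parts of 92%.
40x + 92y = 90(x + y)
40x + 92y = 90x + 90y
x(40 - 90) = y(90 - 92)
x/y = (92 - 90)/(90 - 40) = 2/50
Simplify: 1:25
Total parts = 26; one part = 2210/26 = 85.00 mL
40% solution: 1×85.00 = 85.00 mL
92% solution: 25×85.00 = 2125.00 mL
= ratio 1:25; 85.00 mL and 2125.00 mL

ratio 1:25; 85.00 mL and 2125.00 mL


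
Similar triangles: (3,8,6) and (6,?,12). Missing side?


Scale factor = 6/3 = 2
Missing side = 8 × 2
= 16.0

16.0


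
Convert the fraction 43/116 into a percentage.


Percentage = (part / whole) × 100
= (43 / 116) × 100
≈ 37.07%

37.07%


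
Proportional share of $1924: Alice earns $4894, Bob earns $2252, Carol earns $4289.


Total income = 4894 + 2252 + 4289 = $11435
Alice: $1924 × 4894/11435 = $823.44
Bob: $1924 × 2252/11435 = $378.91
Carol: $1924 × 4289/11435 = $721.65
= Alice: $823.44, Bob: $378.91, Carol: $721.65

Alice: $823.44, Bob: $378.91, Carol: $721.65


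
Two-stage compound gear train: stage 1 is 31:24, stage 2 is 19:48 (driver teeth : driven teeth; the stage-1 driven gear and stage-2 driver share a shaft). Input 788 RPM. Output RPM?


Stage 1: RPM_B = RPM_A × t_A/t_B = 788 × 31/24 = 24428/24 ≈ 1017.83
B and C share a shaft → RPM_C = RPM_B
Stage 2: RPM_D = RPM_C × t_C/t_D = RPM_A × (t_A×t_C)/(t_B×t_D)
Overall ratio = (31×19)/(24×48) = 589/1152
RPM_D = 788 × 589/1152 = 464132/1152
≈ 402.89 RPM

402.89 RPM


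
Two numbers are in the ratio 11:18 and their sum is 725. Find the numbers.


Let A = 11k, B = 18k.
11k + 18k = 725
29k = 725 → k = 725/29 = 25
A = 11×25 = 275, B = 18×25 = 450
= A = 275, B = 450

A = 275, B = 450


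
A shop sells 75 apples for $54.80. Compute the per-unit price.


Unit rate = total / quantity
= 54.80 / 75
= $0.73 per unit

$0.73 per unit


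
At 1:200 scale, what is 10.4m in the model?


Model size = real / scale
= 10.4 / 200
= 0.0520 m

0.0520 m


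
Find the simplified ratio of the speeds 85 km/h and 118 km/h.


Ratio = 85:118
GCD = 1
Simplified = 85:118
Time ratio (same distance) = 118:85
Speed ratio = 85:118

85:118


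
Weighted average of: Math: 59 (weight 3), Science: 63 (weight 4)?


Numerator = 59×3 + 63×4
= 177 + 252
= 429
Total weight = 7
Weighted avg = 429/7
= 61.29

61.29


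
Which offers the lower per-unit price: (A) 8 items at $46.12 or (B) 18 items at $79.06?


Deal A: $46.12/8 = $5.7650/unit
Deal B: $79.06/18 = $4.3922/unit
B is cheaper per unit
= Deal B

Deal B


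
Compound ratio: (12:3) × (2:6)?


Compound ratio = (12×2) : (3×6)
= 24:18
GCD = 6
= 4:3

4:3


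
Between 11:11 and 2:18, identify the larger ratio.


11/11 = 1.0000
2/18 = 0.1111
1.0000 > 0.1111, so 11:11 is greater
= 11:11

11:11


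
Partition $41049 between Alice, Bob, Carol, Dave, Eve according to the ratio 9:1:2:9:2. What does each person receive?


Total parts = 9 + 1 + 2 + 9 + 2 = 23
Alice: 41049 × 9/23 = 16062.65
Bob: 41049 × 1/23 = 1784.74
Carol: 41049 × 2/23 = 3569.48
Dave: 41049 × 9/23 = 16062.65
Eve: 41049 × 2/23 = 3569.48
= Alice: $16062.65, Bob: $1784.74, Carol: $3569.48, Dave: $16062.65, Eve: $3569.48

Alice: $16062.65, Bob: $1784.74, Carol: $3569.48, Dave: $16062.65, Eve: $3569.48


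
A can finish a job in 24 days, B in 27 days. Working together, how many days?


Rate of A = 1/24 per day
Rate of B = 1/27 per day
Combined rate = 1/24 + 1/27 = 51/648 ≈ 0.0787 per day
Days = 1 / combined rate = 648/51
≈ 12.71 days

12.71 days


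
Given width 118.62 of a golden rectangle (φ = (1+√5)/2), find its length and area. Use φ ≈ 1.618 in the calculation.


φ = (1 + √5) / 2 ≈ 1.618
Length = width × φ = 118.62 × 1.618 = 191.92716
≈ 191.93
Area = width × length = 118.62 × 191.92716 = 22766.3997192 ≈ 22766.40
= Length: 191.93, Area: 22766.40

Length: 191.93, Area: 22766.40


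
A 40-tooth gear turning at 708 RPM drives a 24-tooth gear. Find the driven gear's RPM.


Gear ratio = 40:24 = 5:3
RPM_B = RPM_A × (teeth_A / teeth_B)
= 708 × (40/24)
= 1180.0 RPM

1180.0 RPM


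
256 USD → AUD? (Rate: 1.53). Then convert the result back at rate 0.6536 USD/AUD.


Amount × rate = 256 × 1.53 = 391.68 AUD
Round-trip: 391.68 × 0.6536 = 256.00 USD
= 391.68 AUD, then 256.00 USD

391.68 AUD, then 256.00 USD


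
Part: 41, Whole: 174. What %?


Percentage = (part / whole) × 100
= (41 / 174) × 100
≈ 23.56%

23.56%


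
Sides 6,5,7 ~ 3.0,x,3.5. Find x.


Scale factor = 3.0/6 = 0.5
Missing side = 5 × 0.5
= 2.5

2.5


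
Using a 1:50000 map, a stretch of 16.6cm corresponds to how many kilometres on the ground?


Real distance = map distance × scale
= 16.6cm × 50000
= 830000 cm = 8300.0 m
= 8.300 km

8.300 km


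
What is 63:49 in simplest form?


GCD(63, 49) = 7
63/7 : 49/7
= 9:7

9:7


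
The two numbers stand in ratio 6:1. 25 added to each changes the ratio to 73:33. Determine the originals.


Let A = 6k, B = 1k.
(6k + 25) / (1k + 25) = 73/33
Cross-multiply: 33(6k + 25) = 73(1k + 25)
198k + 825 = 73k + 1825
198k - 73k = 1825 - 825
125k = 1000
k = 1000/125 = 8
A = 6×8 = 48, B = 1×8 = 8
= A = 48, B = 8

A = 48, B = 8


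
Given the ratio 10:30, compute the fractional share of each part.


Total parts = 10 + 30 = 40
First part: 10/40 = 1/4
Second part: 30/40 = 3/4
= 1/4 and 3/4

1/4 and 3/4


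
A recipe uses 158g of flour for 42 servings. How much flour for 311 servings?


Direct proportion: y/x = constant
k = 158/42 ≈ 3.7619
y₂ = k × 311 = 158 × 311 / 42 = 49138/42
≈ 1169.95

1169.95


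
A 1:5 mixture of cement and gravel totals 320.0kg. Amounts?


Total parts = 1 + 5 = 6
cement: 320.0 × 1/6 = 53.3kg
gravel: 320.0 × 5/6 = 266.7kg
= 53.3kg and 266.7kg

53.3kg and 266.7kg


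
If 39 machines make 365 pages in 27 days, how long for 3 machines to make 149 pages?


Days ∝ work / workers, so d₂ = d₁ × (m₁/m₂) × (w₂/w₁)
Workers factor (inverse): 39/3 = 13.0000
Work factor (direct): 149/365 ≈ 0.4082
d₂ = 27 × 39/3 × 149/365 = (27 × 39 × 149) / (3 × 365) = 156897/1095
≈ 143.28 days

143.28 days
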